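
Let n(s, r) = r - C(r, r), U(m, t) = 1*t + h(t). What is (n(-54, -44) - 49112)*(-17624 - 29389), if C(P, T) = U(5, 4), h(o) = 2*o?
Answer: 2311535184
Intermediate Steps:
U(m, t) = 3*t (U(m, t) = 1*t + 2*t = t + 2*t = 3*t)
C(P, T) = 12 (C(P, T) = 3*4 = 12)
n(s, r) = -12 + r (n(s, r) = r - 1*12 = r - 12 = -12 + r)
(n(-54, -44) - 49112)*(-17624 - 29389) = ((-12 - 44) - 49112)*(-17624 - 29389) = (-56 - 49112)*(-47013) = -49168*(-47013) = 2311535184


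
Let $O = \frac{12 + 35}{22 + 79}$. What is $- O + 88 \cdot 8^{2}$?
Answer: $\frac{568785}{101} \approx 5631.5$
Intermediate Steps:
$O = \frac{47}{101} \approx 0.46535$
$- O + 88 \cdot 8^{2} = \left(-1\right) \frac{47}{101} + 88 \cdot 8^{2} = - \frac{47}{101} + 88 \cdot 64 = - \frac{47}{101} + 5632 = \frac{568785}{101}$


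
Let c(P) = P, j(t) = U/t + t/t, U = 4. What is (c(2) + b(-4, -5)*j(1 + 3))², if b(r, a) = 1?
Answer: 16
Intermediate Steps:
j(t) = 1 + 4/t (j(t) = 4/t + t/t = 4/t + 1 = 1 + 4/t)
(c(2) + b(-4, -5)*j(1 + 3))² = (2 + 1*((4 + (1 + 3))/(1 + 3)))² = (2 + 1*((4 + 4)/4))² = (2 + 1*((¼)*8))² = (2 + 1*2)² = (2 + 2)² = 4² = 16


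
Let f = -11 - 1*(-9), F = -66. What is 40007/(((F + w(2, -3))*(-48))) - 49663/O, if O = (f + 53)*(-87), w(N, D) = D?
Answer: 37999435/1632816 ≈ 23.272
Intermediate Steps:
f = -2 (f = -11 + 9 = -2)
O = -4437 (O = (-2 + 53)*(-87) = 51*(-87) = -4437)
40007/(((F + w(2, -3))*(-48))) - 49663/O = 40007/(((-66 - 3)*(-48))) - 49663/(-4437) = 40007/((-69*(-48))) - 49663*(-1/4437) = 40007/3312 + 49663/4437 = 37999435/1632816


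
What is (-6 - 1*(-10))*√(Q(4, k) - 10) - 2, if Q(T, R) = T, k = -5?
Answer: -2 + 4*I*√6 ≈ -2.0 + 9.798*I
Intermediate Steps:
(-6 - 1*(-10))*√(Q(4, k) - 10) - 2 = (-6 - 1*(-10))*√(4 - 10) - 2 = (-6 + 10)*√(-6) - 2 = 4*(I*√6) - 2 = 4*I*√6 - 2 = -2 + 4*I*√6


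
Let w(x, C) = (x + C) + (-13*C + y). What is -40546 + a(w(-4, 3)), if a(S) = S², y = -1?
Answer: -38865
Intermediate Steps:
w(x, C) = -1 + x - 12*C (w(x, C) = (x + C) + (-13*C - 1) = (C + x) + (-1 - 13*C) = -1 + x - 12*C)
-40546 + a(w(-4, 3)) = -40546 + (-1 - 4 - 12*3)² = -40546 + (-1 - 4 - 36)² = -40546 + (-41)² = -40546 + 1681 = -38865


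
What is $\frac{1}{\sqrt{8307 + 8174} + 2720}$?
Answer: $\frac{2720}{7381919} - \frac{\sqrt{16481}}{7381919} \approx 0.00035108$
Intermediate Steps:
$\frac{1}{\sqrt{8307 + 8174} + 2720} = \frac{1}{\sqrt{16481} + 2720} = \frac{1}{2720 + \sqrt{16481}}$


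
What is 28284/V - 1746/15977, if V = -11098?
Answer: -235635288/88656373 ≈ -2.6578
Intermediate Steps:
28284/V - 1746/15977 = 28284/(-11098) - 1746/15977 = 28284*(-1/11098) - 1746*1/15977 = -14142/5549 - 1746/15977 = -235635288/88656373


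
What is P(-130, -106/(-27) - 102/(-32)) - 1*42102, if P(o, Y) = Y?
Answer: -18184991/432 ≈ -42095.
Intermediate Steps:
P(-130, -106/(-27) - 102/(-32)) - 1*42102 = (-106/(-27) - 102/(-32)) - 1*42102 = (-106*(-1/27) - 102*(-1/32)) - 42102 = (106/27 + 51/16) - 42102 = 3073/432 - 42102 = -18184991/432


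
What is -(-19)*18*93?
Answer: 31806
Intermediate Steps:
-(-19)*18*93 = -19*(-18)*93 = 342*93 = 31806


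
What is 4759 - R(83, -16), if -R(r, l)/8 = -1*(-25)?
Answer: 4959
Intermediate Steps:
R(r, l) = -200 (R(r, l) = -(-8)*(-25) = -8*25 = -200)
4759 - R(83, -16) = 4759 - 1*(-200) = 4759 + 200 = 4959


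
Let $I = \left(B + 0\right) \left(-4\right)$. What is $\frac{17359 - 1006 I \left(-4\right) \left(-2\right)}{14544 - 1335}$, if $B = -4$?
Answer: $- \frac{111409}{13209} \approx -8.4343$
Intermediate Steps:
$I = 16$ ($I = \left(-4 + 0\right) \left(-4\right) = \left(-4\right) \left(-4\right) = 16$)
$\frac{17359 - 1006 I \left(-4\right) \left(-2\right)}{14544 - 1335} = \frac{17359 - 1006 \cdot 16 \left(-4\right) \left(-2\right)}{14544 - 1335} = \frac{17359 - 1006 \left(\left(-64\right) \left(-2\right)\right)}{13209} = \left(17359 - 128768\right) \frac{1}{13209} = \left(-111409\right) \frac{1}{13209} = - \frac{111409}{13209}$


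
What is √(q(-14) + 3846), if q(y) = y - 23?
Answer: √3809 ≈ 61.717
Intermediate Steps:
q(y) = -23 + y
√(q(-14) + 3846) = √((-23 - 14) + 3846) = √(-37 + 3846) = √3809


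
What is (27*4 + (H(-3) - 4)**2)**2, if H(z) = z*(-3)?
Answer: 17689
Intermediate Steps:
H(z) = -3*z
(27*4 + (H(-3) - 4)**2)**2 = (27*4 + (-3*(-3) - 4)**2)**2 = (108 + (9 - 4)**2)**2 = (108 + 5**2)**2 = (108 + 25)**2 = 133**2 = 17689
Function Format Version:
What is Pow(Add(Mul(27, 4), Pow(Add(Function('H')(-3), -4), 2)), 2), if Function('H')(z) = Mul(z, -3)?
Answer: 17689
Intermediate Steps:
Function('H')(z) = Mul(-3, z)
Pow(Add(Mul(27, 4), Pow(Add(Function('H')(-3), -4), 2)), 2) = Pow(Add(Mul(27, 4), Pow(Add(Mul(-3, -3), -4), 2)), 2) = Pow(Add(108, Pow(Add(9, -4), 2)), 2) = Pow(Add(108, Pow(5, 2)), 2) = Pow(Add(108, 25), 2) = Pow(133, 2) = 17689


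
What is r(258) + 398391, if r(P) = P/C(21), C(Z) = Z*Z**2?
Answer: 1229833103/3087 ≈ 3.9839e+5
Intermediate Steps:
C(Z) = Z**3
r(P) = P/9261 (r(P) = P/(21**3) = P/9261)
r(258) + 398391 = (1/9261)*258 + 398391 = 86/3087 + 398391 = 1229833103/3087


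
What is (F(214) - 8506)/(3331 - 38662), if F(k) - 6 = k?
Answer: 2762/11777 ≈ 0.23452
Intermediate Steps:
F(k) = 6 + k
(F(214) - 8506)/(3331 - 38662) = ((6 + 214) - 8506)/(3331 - 38662) = (220 - 8506)/(-35331) = -8286*(-1/35331) = 2762/11777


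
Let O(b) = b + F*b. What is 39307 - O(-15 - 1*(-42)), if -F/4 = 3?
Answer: 39604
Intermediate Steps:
F = -12 (F = -4*3 = -12)
O(b) = -11*b (O(b) = b - 12*b = -11*b)
39307 - O(-15 - 1*(-42)) = 39307 - (-11)*(-15 - 1*(-42)) = 39307 - (-11)*(-15 + 42) = 39307 - (-11)*27 = 39307 - 1*(-297) = 39307 + 297 = 39604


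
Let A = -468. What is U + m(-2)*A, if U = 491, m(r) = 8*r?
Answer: 7979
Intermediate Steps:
U + m(-2)*A = 491 + (8*(-2))*(-468) = 491 - 16*(-468) = 491 + 7488 = 7979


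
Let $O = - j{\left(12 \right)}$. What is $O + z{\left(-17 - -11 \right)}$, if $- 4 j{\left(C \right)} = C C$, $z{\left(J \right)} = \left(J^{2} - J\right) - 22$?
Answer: $56$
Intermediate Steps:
$z{\left(J \right)} = -22 + J^{2} - J$
$j{\left(C \right)} = - \frac{C^{2}}{4}$ ($j{\left(C \right)} = - \frac{C C}{4} = - \frac{C^{2}}{4}$)
$O = 36$ ($O = - \frac{\left(-1\right) 12^{2}}{4} = - \frac{\left(-1\right) 144}{4} = \left(-1\right) \left(-36\right) = 36$)
$O + z{\left(-17 - -11 \right)} = 36 - \left(-1 + 17 - \left(-17 - -11\right)^{2}\right) = 36 - \left(16 - \left(-17 + \left(-6 + 17\right)\right)^{2}\right) = 36 - \left(16 - \left(-17 + 11\right)^{2}\right) = 36 - \left(16 - 36\right) = 36 + \left(-22 + 36 + 6\right) = 36 + 20 = 56$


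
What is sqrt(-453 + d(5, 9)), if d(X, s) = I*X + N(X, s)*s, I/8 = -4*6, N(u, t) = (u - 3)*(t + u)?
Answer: 3*I*sqrt(129) ≈ 34.073*I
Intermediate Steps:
N(u, t) = (-3 + u)*(t + u)
I = -192 (I = 8*(-4*6) = 8*(-24) = -192)
d(X, s) = -192*X + s*(X**2 - 3*X - 3*s + X*s) (d(X, s) = -192*X + (X**2 - 3*s - 3*X + s*X)*s = -192*X + (X**2 - 3*s - 3*X + X*s)*s = -192*X + (X**2 - 3*X - 3*s + X*s)*s = -192*X + s*(X**2 - 3*X - 3*s + X*s))
sqrt(-453 + d(5, 9)) = sqrt(-453 + (-192*5 + 9*(5**2 - 3*5 - 3*9 + 5*9))) = sqrt(-453 + (-960 + 9*(25 - 15 - 27 + 45))) = sqrt(-453 + (-960 + 9*28)) = sqrt(-453 + (-960 + 252)) = sqrt(-453 - 708) = sqrt(-1161) = 3*I*sqrt(129)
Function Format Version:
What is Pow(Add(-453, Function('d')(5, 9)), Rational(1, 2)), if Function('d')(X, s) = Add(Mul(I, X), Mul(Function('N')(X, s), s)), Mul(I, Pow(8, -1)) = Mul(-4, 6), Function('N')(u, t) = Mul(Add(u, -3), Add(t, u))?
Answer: Mul(3, I, Pow(129, Rational(1, 2))) ≈ Mul(34.073, I)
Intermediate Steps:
Function('N')(u, t) = Mul(Add(-3, u), Add(t, u))
I = -192 (I = Mul(8, Mul(-4, 6)) = Mul(8, -24) = -192)
Function('d')(X, s) = Add(Mul(-192, X), Mul(s, Add(Pow(X, 2), Mul(-3, X), Mul(-3, s), Mul(X, s)))) (Function('d')(X, s) = Add(Mul(-192, X), Mul(Add(Pow(X, 2), Mul(-3, s), Mul(-3, X), Mul(s, X)), s)) = Add(Mul(-192, X), Mul(Add(Pow(X, 2), Mul(-3, s), Mul(-3, X), Mul(X, s)), s)) = Add(Mul(-192, X), Mul(Add(Pow(X, 2), Mul(-3, X), Mul(-3, s), Mul(X, s)), s)) = Add(Mul(-192, X), Mul(s, Add(Pow(X, 2), Mul(-3, X), Mul(-3, s), Mul(X, s)))))
Pow(Add(-453, Function('d')(5, 9)), Rational(1, 2)) = Pow(Add(-453, Add(Mul(-192, 5), Mul(9, Add(Pow(5, 2), Mul(-3, 5), Mul(-3, 9), Mul(5, 9))))), Rational(1, 2)) = Pow(Add(-453, Add(-960, Mul(9, Add(25, -15, -27, 45)))), Rational(1, 2)) = Pow(Add(-453, Add(-960, Mul(9, 28))), Rational(1, 2)) = Pow(Add(-453, Add(-960, 252)), Rational(1, 2)) = Pow(Add(-453, -708), Rational(1, 2)) = Pow(-1161, Rational(1, 2)) = Mul(3, I, Pow(129, Rational(1, 2)))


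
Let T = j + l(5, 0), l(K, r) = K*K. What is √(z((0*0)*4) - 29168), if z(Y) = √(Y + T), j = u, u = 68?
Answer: √(-29168 + √93) ≈ 170.76*I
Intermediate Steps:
j = 68
l(K, r) = K²
T = 93 (T = 68 + 5² = 68 + 25 = 93)
z(Y) = √(93 + Y) (z(Y) = √(Y + 93) = √(93 + Y))
√(z((0*0)*4) - 29168) = √(√(93 + (0*0)*4) - 29168) = √(√(93 + 0*4) - 29168) = √(√(93 + 0) - 29168) = √(√93 - 29168) = √(-29168 + √93)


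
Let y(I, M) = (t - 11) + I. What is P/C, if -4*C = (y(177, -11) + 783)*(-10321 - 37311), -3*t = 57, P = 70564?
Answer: 1357/212970 ≈ 0.0063718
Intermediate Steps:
t = -19 (t = -1/3*57 = -19)
y(I, M) = -30 + I (y(I, M) = (-19 - 11) + I = -30 + I)
C = 11074440 (C = -((-30 + 177) + 783)*(-10321 - 37311)/4 = -(147 + 783)*(-47632)/4 = -465*(-47632)/2 = -1/4*(-44297760) = 11074440)
P/C = 70564/11074440 = 70564*(1/11074440) = 1357/212970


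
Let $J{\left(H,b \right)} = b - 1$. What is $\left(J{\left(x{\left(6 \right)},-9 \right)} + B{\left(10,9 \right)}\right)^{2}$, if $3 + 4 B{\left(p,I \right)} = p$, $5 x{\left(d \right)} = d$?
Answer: $\frac{1089}{16} \approx 68.063$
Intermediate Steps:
$x{\left(d \right)} = \frac{d}{5}$
$J{\left(H,b \right)} = -1 + b$
$B{\left(p,I \right)} = - \frac{3}{4} + \frac{p}{4}$
$\left(J{\left(x{\left(6 \right)},-9 \right)} + B{\left(10,9 \right)}\right)^{2} = \left(\left(-1 - 9\right) + \left(- \frac{3}{4} + \frac{1}{4} \cdot 10\right)\right)^{2} = \left(-10 + \left(- \frac{3}{4} + \frac{5}{2}\right)\right)^{2} = \left(-10 + \frac{7}{4}\right)^{2} = \left(- \frac{33}{4}\right)^{2} = \frac{1089}{16}$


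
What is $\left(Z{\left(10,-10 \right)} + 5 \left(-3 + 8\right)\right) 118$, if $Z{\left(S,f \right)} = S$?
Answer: $4130$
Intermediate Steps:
$\left(Z{\left(10,-10 \right)} + 5 \left(-3 + 8\right)\right) 118 = \left(10 + 5 \left(-3 + 8\right)\right) 118 = \left(10 + 5 \cdot 5\right) 118 = \left(10 + 25\right) 118 = 35 \cdot 118 = 4130$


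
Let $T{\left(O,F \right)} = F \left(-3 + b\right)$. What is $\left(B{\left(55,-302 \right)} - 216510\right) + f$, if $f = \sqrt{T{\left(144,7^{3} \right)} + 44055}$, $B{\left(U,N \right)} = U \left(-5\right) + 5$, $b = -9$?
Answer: $-216780 + \sqrt{39939} \approx -2.1658 \cdot 10^{5}$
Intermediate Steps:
$B{\left(U,N \right)} = 5 - 5 U$ ($B{\left(U,N \right)} = - 5 U + 5 = 5 - 5 U$)
$T{\left(O,F \right)} = - 12 F$ ($T{\left(O,F \right)} = F \left(-3 - 9\right) = F \left(-12\right) = - 12 F$)
$f = \sqrt{39939}$ ($f = \sqrt{- 12 \cdot 7^{3} + 44055} = \sqrt{\left(-12\right) 343 + 44055} = \sqrt{-4116 + 44055} = \sqrt{39939} \approx 199.85$)
$\left(B{\left(55,-302 \right)} - 216510\right) + f = \left(\left(5 - 275\right) - 216510\right) + \sqrt{39939} = \left(-270 - 216510\right) + \sqrt{39939} = -216780 + \sqrt{39939}$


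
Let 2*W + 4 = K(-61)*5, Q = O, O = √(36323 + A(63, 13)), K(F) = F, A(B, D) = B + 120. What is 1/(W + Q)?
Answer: 618/50543 + 4*√36506/50543 ≈ 0.027348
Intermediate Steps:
A(B, D) = 120 + B
O = √36506 (O = √(36323 + (120 + 63)) = √(36323 + 183) = √36506 ≈ 191.07)
Q = √36506 ≈ 191.07
W = -309/2 (W = -2 + (-61*5)/2 = -2 + (½)*(-305) = -2 - 305/2 = -309/2 ≈ -154.50)
1/(W + Q) = 1/(-309/2 + √36506)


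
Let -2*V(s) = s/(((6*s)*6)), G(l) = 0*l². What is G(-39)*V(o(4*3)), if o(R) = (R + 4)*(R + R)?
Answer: 0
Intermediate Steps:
o(R) = 2*R*(4 + R) (o(R) = (4 + R)*(2*R) = 2*R*(4 + R))
G(l) = 0
V(s) = -1/72 (V(s) = -s/(2*((6*s)*6)) = -s/(2*(36*s)) = -s*1/(36*s)/2 = -½*1/36 = -1/72)
G(-39)*V(o(4*3)) = 0*(-1/72) = 0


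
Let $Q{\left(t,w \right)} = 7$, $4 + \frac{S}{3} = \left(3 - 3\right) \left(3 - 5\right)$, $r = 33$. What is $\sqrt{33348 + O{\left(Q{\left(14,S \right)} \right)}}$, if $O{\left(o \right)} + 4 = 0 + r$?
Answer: $\sqrt{33377} \approx 182.69$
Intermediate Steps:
$S = -12$ ($S = -12 + 3 \left(3 - 3\right) \left(3 - 5\right) = -12 + 3 \cdot 0 \left(-2\right) = -12 + 3 \cdot 0 = -12 + 0 = -12$)
$O{\left(o \right)} = 29$ ($O{\left(o \right)} = -4 + \left(0 + 33\right) = -4 + 33 = 29$)
$\sqrt{33348 + O{\left(Q{\left(14,S \right)} \right)}} = \sqrt{33348 + 29} = \sqrt{33377}$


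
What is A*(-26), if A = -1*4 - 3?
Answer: 182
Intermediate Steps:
A = -7 (A = -4 - 3 = -7)
A*(-26) = -7*(-26) = 182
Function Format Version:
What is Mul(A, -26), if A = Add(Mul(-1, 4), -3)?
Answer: 182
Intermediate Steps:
A = -7 (A = Add(-4, -3) = -7)
Mul(A, -26) = Mul(-7, -26) = 182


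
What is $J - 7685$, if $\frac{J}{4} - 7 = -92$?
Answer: $-8025$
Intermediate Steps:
$J = -340$ ($J = 28 + 4 \left(-92\right) = 28 - 368 = -340$)
$J - 7685 = -340 - 7685 = -8025$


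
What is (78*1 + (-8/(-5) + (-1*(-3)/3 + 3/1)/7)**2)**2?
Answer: 10266958276/1500625 ≈ 6841.8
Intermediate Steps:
(78*1 + (-8/(-5) + (-1*(-3)/3 + 3/1)/7)**2)**2 = (78 + (-8*(-1/5) + (3*(1/3) + 3*1)*(1/7))**2)**2 = (78 + (8/5 + (1 + 3)*(1/7))**2)**2 = (78 + (8/5 + 4*(1/7))**2)**2 = (78 + (8/5 + 4/7)**2)**2 = (78 + (76/35)**2)**2 = (78 + 5776/1225)**2 = (101326/1225)**2 = 10266958276/1500625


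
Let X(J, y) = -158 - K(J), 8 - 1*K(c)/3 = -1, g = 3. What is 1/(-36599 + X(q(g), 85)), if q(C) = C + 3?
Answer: -1/36784 ≈ -2.7186e-5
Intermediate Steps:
K(c) = 27 (K(c) = 24 - 3*(-1) = 24 + 3 = 27)
q(C) = 3 + C
X(J, y) = -185 (X(J, y) = -158 - 1*27 = -158 - 27 = -185)
1/(-36599 + X(q(g), 85)) = 1/(-36599 - 185) = 1/(-36784) = -1/36784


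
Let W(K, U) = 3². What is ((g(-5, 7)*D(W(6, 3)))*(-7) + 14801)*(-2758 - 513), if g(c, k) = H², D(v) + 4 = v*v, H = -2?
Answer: -41361795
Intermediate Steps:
W(K, U) = 9
D(v) = -4 + v² (D(v) = -4 + v*v = -4 + v²)
g(c, k) = 4 (g(c, k) = (-2)² = 4)
((g(-5, 7)*D(W(6, 3)))*(-7) + 14801)*(-2758 - 513) = ((4*(-4 + 9²))*(-7) + 14801)*(-2758 - 513) = ((4*(-4 + 81))*(-7) + 14801)*(-3271) = ((4*77)*(-7) + 14801)*(-3271) = (308*(-7) + 14801)*(-3271) = (-2156 + 14801)*(-3271) = 12645*(-3271) = -41361795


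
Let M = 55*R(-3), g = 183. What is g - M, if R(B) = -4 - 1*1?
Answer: 458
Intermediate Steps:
R(B) = -5 (R(B) = -4 - 1 = -5)
M = -275 (M = 55*(-5) = -275)
g - M = 183 - 1*(-275) = 183 + 275 = 458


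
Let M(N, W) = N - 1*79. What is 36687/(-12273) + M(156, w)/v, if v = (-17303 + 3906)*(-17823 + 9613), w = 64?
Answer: -1345059690723/449966512670 ≈ -2.9892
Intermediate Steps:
M(N, W) = -79 + N (M(N, W) = N - 79 = -79 + N)
v = 109989370 (v = -13397*(-8210) = 109989370)
36687/(-12273) + M(156, w)/v = 36687/(-12273) + (-79 + 156)/109989370 = 36687*(-1/12273) + 77*(1/109989370) = -12229/4091 + 77/109989370 = -1345059690723/449966512670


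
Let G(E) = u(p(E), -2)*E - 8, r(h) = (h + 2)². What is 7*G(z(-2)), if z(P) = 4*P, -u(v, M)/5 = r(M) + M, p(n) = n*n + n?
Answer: -616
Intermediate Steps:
p(n) = n + n² (p(n) = n² + n = n + n²)
r(h) = (2 + h)²
u(v, M) = -5*M - 5*(2 + M)² (u(v, M) = -5*((2 + M)² + M) = -5*(M + (2 + M)²) = -5*M - 5*(2 + M)²)
G(E) = -8 + 10*E (G(E) = (-5*(-2) - 5*(2 - 2)²)*E - 8 = (10 - 5*0²)*E - 8 = (10 - 5*0)*E - 8 = (10 + 0)*E - 8 = 10*E - 8 = -8 + 10*E)
7*G(z(-2)) = 7*(-8 + 10*(4*(-2))) = 7*(-8 + 10*(-8)) = 7*(-8 - 80) = 7*(-88) = -616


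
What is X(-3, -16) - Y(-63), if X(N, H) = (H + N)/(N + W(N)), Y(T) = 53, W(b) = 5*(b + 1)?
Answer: -670/13 ≈ -51.538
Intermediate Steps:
W(b) = 5 + 5*b (W(b) = 5*(1 + b) = 5 + 5*b)
X(N, H) = (H + N)/(5 + 6*N) (X(N, H) = (H + N)/(N + (5 + 5*N)) = (H + N)/(5 + 6*N))
X(-3, -16) - Y(-63) = (-16 - 3)/(5 + 6*(-3)) - 1*53 = -19/(5 - 18) - 53 = -19/(-13) - 53 = -1/13*(-19) - 53 = 19/13 - 53 = -670/13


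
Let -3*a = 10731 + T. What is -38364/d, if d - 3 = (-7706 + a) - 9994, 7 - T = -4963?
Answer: 28773/17198 ≈ 1.6730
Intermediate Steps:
T = 4970 (T = 7 - 1*(-4963) = 7 + 4963 = 4970)
a = -15701/3 (a = -(10731 + 4970)/3 = -⅓*15701 = -15701/3 ≈ -5233.7)
d = -68792/3 (d = 3 + ((-7706 - 15701/3) - 9994) = 3 + (-38819/3 - 9994) = 3 - 68801/3 = -68792/3 ≈ -22931.)
-38364/d = -38364/(-68792/3) = -38364*(-3/68792) = 28773/17198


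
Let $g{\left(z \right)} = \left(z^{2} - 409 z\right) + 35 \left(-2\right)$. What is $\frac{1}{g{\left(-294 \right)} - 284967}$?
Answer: $- \frac{1}{78355} \approx -1.2762 \cdot 10^{-5}$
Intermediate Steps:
$g{\left(z \right)} = -70 + z^{2} - 409 z$ ($g{\left(z \right)} = \left(z^{2} - 409 z\right) - 70 = -70 + z^{2} - 409 z$)
$\frac{1}{g{\left(-294 \right)} - 284967} = \frac{1}{\left(-70 + \left(-294\right)^{2} - -120246\right) - 284967} = \frac{1}{\left(-70 + 86436 + 120246\right) - 284967} = \frac{1}{206612 - 284967} = \frac{1}{-78355} = - \frac{1}{78355}$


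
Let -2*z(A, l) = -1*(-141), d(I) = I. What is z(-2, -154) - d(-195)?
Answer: 249/2 ≈ 124.50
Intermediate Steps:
z(A, l) = -141/2 (z(A, l) = -(-1)*(-141)/2 = -½*141 = -141/2)
z(-2, -154) - d(-195) = -141/2 - 1*(-195) = -141/2 + 195 = 249/2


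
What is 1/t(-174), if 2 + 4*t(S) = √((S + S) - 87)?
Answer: -8/439 - 4*I*√435/439 ≈ -0.018223 - 0.19004*I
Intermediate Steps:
t(S) = -½ + √(-87 + 2*S)/4 (t(S) = -½ + √((S + S) - 87)/4 = -½ + √(2*S - 87)/4 = -½ + √(-87 + 2*S)/4)
1/t(-174) = 1/(-½ + √(-87 + 2*(-174))/4) = 1/(-½ + √(-87 - 348)/4) = 1/(-½ + √(-435)/4) = 1/(-½ + (I*√435)/4) = 1/(-½ + I*√435/4)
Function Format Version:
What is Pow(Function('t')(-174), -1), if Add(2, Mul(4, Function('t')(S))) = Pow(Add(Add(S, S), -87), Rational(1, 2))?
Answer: Add(Rational(-8, 439), Mul(Rational(-4, 439), I, Pow(435, Rational(1, 2)))) ≈ Add(-0.018223, Mul(-0.19004, I))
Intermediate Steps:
Function('t')(S) = Add(Rational(-1, 2), Mul(Rational(1, 4), Pow(Add(-87, Mul(2, S)), Rational(1, 2)))) (Function('t')(S) = Add(Rational(-1, 2), Mul(Rational(1, 4), Pow(Add(Add(S, S), -87), Rational(1, 2)))) = Add(Rational(-1, 2), Mul(Rational(1, 4), Pow(Add(Mul(2, S), -87), Rational(1, 2)))) = Add(Rational(-1, 2), Mul(Rational(1, 4), Pow(Add(-87, Mul(2, S)), Rational(1, 2)))))
Pow(Function('t')(-174), -1) = Pow(Add(Rational(-1, 2), Mul(Rational(1, 4), Pow(Add(-87, Mul(2, -174)), Rational(1, 2)))), -1) = Pow(Add(Rational(-1, 2), Mul(Rational(1, 4), Pow(Add(-87, -348), Rational(1, 2)))), -1) = Pow(Add(Rational(-1, 2), Mul(Rational(1, 4), Pow(-435, Rational(1, 2)))), -1) = Pow(Add(Rational(-1, 2), Mul(Rational(1, 4), Mul(I, Pow(435, Rational(1, 2))))), -1) = Pow(Add(Rational(-1, 2), Mul(Rational(1, 4), I, Pow(435, Rational(1, 2)))), -1)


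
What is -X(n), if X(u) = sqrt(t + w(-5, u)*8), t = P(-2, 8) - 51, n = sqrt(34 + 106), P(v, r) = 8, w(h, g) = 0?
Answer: -I*sqrt(43) ≈ -6.5574*I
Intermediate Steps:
n = 2*sqrt(35) (n = sqrt(140) = 2*sqrt(35) ≈ 11.832)
t = -43 (t = 8 - 51 = -43)
X(u) = I*sqrt(43) (X(u) = sqrt(-43 + 0*8) = sqrt(-43 + 0) = sqrt(-43) = I*sqrt(43))
-X(n) = -I*sqrt(43)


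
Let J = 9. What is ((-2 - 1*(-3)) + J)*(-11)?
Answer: -110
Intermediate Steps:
((-2 - 1*(-3)) + J)*(-11) = ((-2 - 1*(-3)) + 9)*(-11) = ((-2 + 3) + 9)*(-11) = (1 + 9)*(-11) = 10*(-11) = -110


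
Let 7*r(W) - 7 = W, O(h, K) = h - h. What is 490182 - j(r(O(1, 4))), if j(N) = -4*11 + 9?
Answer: 490217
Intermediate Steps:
O(h, K) = 0
r(W) = 1 + W/7
j(N) = -35 (j(N) = -44 + 9 = -35)
490182 - j(r(O(1, 4))) = 490182 - 1*(-35) = 490182 + 35 = 490217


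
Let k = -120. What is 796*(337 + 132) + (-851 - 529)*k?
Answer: 538924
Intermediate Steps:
796*(337 + 132) + (-851 - 529)*k = 796*(337 + 132) + (-851 - 529)*(-120) = 796*469 - 1380*(-120) = 373324 + 165600 = 538924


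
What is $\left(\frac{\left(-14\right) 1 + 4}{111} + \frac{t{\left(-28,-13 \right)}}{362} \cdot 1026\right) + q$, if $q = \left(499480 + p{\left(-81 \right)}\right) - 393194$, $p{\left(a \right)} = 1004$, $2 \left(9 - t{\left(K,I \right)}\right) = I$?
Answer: $\frac{4312888393}{40182} \approx 1.0733 \cdot 10^{5}$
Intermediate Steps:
$t{\left(K,I \right)} = 9 - \frac{I}{2}$
$q = 107290$ ($q = \left(499480 + 1004\right) - 393194 = 500484 - 393194 = 107290$)
$\left(\frac{\left(-14\right) 1 + 4}{111} + \frac{t{\left(-28,-13 \right)}}{362} \cdot 1026\right) + q = \left(\frac{\left(-14\right) 1 + 4}{111} + \frac{9 - - \frac{13}{2}}{362} \cdot 1026\right) + 107290 = \left(\left(-14 + 4\right) \frac{1}{111} + \left(9 + \frac{13}{2}\right) \frac{1}{362} \cdot 1026\right) + 107290 = \left(\left(-10\right) \frac{1}{111} + \frac{31}{2} \cdot \frac{1}{362} \cdot 1026\right) + 107290 = \left(- \frac{10}{111} + \frac{31}{724} \cdot 1026\right) + 107290 = \left(- \frac{10}{111} + \frac{15903}{362}\right) + 107290 = \frac{1761613}{40182} + 107290 = \frac{4312888393}{40182}$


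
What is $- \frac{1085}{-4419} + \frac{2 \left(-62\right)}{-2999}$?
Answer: $\frac{3801871}{13252581} \approx 0.28688$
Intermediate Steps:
$- \frac{1085}{-4419} + \frac{2 \left(-62\right)}{-2999} = \left(-1085\right) \left(- \frac{1}{4419}\right) - - \frac{124}{2999} = \frac{1085}{4419} + \frac{124}{2999} = \frac{3801871}{13252581}$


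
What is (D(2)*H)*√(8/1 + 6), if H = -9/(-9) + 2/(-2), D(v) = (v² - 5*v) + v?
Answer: 0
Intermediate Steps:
D(v) = v² - 4*v
H = 0 (H = -9*(-⅑) + 2*(-½) = 1 - 1 = 0)
(D(2)*H)*√(8/1 + 6) = ((2*(-4 + 2))*0)*√(8/1 + 6) = ((2*(-2))*0)*√(8*1 + 6) = (-4*0)*√(8 + 6) = 0*√14 = 0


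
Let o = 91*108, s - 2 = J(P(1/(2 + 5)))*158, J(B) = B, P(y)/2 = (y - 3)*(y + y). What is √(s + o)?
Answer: √469030/7 ≈ 97.837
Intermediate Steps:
P(y) = 4*y*(-3 + y) (P(y) = 2*((y - 3)*(y + y)) = 2*((-3 + y)*(2*y)) = 2*(2*y*(-3 + y)) = 4*y*(-3 + y))
s = -12542/49 (s = 2 + (4*(-3 + 1/(2 + 5))/(2 + 5))*158 = 2 + (4*(-3 + 1/7)/7)*158 = 2 + (4*(⅐)*(-3 + ⅐))*158 = 2 + (4*(⅐)*(-20/7))*158 = 2 - 80/49*158 = 2 - 12640/49 = -12542/49 ≈ -255.96)
o = 9828
√(s + o) = √(-12542/49 + 9828) = √(469030/49) = √469030/7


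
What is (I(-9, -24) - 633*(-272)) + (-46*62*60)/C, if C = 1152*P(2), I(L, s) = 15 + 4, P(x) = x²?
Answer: 16527155/96 ≈ 1.7216e+5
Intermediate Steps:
I(L, s) = 19
C = 4608 (C = 1152*2² = 1152*4 = 4608)
(I(-9, -24) - 633*(-272)) + (-46*62*60)/C = (19 - 633*(-272)) + (-46*62*60)/4608 = (19 + 172176) - 2852*60*(1/4608) = 172195 - 171120*1/4608 = 172195 - 3565/96 = 16527155/96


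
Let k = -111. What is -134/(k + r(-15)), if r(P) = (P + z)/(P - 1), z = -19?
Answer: 16/13 ≈ 1.2308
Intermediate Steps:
r(P) = (-19 + P)/(-1 + P) (r(P) = (P - 19)/(P - 1) = (-19 + P)/(-1 + P))
-134/(k + r(-15)) = -134/(-111 + (-19 - 15)/(-1 - 15)) = -134/(-111 - 34/(-16)) = -134/(-111 - 1/16*(-34)) = -134/(-111 + 17/8) = -134/(-871/8) = -8/871*(-134) = 16/13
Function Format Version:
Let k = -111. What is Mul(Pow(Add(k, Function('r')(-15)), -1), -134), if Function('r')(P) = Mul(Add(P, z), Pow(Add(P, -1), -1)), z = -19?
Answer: Rational(16, 13) ≈ 1.2308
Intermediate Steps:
Function('r')(P) = Mul(Pow(Add(-1, P), -1), Add(-19, P)) (Function('r')(P) = Mul(Add(P, -19), Pow(Add(P, -1), -1)) = Mul(Add(-19, P), Pow(Add(-1, P), -1)) = Mul(Pow(Add(-1, P), -1), Add(-19, P)))
Mul(Pow(Add(k, Function('r')(-15)), -1), -134) = Mul(Pow(Add(-111, Mul(Pow(Add(-1, -15), -1), Add(-19, -15))), -1), -134) = Mul(Pow(Add(-111, Mul(Pow(-16, -1), -34)), -1), -134) = Mul(Pow(Add(-111, Mul(Rational(-1, 16), -34)), -1), -134) = Mul(Pow(Add(-111, Rational(17, 8)), -1), -134) = Mul(Pow(Rational(-871, 8), -1), -134) = Mul(Rational(-8, 871), -134) = Rational(16, 13)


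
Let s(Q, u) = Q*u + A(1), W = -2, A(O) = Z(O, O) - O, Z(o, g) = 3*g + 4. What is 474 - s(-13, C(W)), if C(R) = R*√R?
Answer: 468 - 26*I*√2 ≈ 468.0 - 36.77*I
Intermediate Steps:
Z(o, g) = 4 + 3*g
A(O) = 4 + 2*O (A(O) = (4 + 3*O) - O = 4 + 2*O)
C(R) = R^(3/2)
s(Q, u) = 6 + Q*u (s(Q, u) = Q*u + (4 + 2*1) = Q*u + (4 + 2) = Q*u + 6 = 6 + Q*u)
474 - s(-13, C(W)) = 474 - (6 - (-26)*I*√2) = 474 - (6 + 26*I*√2) = 474 + (-6 - 26*I*√2) = 468 - 26*I*√2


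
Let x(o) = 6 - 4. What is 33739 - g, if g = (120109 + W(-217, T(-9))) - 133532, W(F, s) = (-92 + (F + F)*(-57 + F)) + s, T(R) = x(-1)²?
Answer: -71666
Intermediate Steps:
x(o) = 2
T(R) = 4 (T(R) = 2² = 4)
W(F, s) = -92 + s + 2*F*(-57 + F) (W(F, s) = (-92 + (2*F)*(-57 + F)) + s = (-92 + 2*F*(-57 + F)) + s = -92 + s + 2*F*(-57 + F))
g = 105405 (g = (120109 + (-92 + 4 - 114*(-217) + 2*(-217)²)) - 133532 = (120109 + (-92 + 4 + 24738 + 2*47089)) - 133532 = (120109 + (-92 + 4 + 24738 + 94178)) - 133532 = (120109 + 118828) - 133532 = 238937 - 133532 = 105405)
33739 - g = 33739 - 1*105405 = 33739 - 105405 = -71666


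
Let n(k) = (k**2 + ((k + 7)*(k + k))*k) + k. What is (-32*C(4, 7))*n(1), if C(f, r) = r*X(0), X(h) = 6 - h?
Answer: -24192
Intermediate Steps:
n(k) = k + k**2 + 2*k**2*(7 + k) (n(k) = (k**2 + ((7 + k)*(2*k))*k) + k = (k**2 + (2*k*(7 + k))*k) + k = (k**2 + 2*k**2*(7 + k)) + k = k + k**2 + 2*k**2*(7 + k))
C(f, r) = 6*r (C(f, r) = r*(6 - 1*0) = r*(6 + 0) = r*6 = 6*r)
(-32*C(4, 7))*n(1) = (-192*7)*(1*(1 + 2*1**2 + 15*1)) = (-32*42)*(1*(1 + 2*1 + 15)) = -1344*(1 + 2 + 15) = -1344*18 = -24192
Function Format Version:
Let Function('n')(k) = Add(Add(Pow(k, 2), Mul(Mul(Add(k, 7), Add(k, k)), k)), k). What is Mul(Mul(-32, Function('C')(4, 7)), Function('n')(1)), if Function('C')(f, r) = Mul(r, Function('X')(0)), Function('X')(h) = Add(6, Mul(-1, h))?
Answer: -24192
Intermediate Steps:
Function('n')(k) = Add(k, Pow(k, 2), Mul(2, Pow(k, 2), Add(7, k))) (Function('n')(k) = Add(Add(Pow(k, 2), Mul(Mul(Add(7, k), Mul(2, k)), k)), k) = Add(Add(Pow(k, 2), Mul(Mul(2, k, Add(7, k)), k)), k) = Add(Add(Pow(k, 2), Mul(2, Pow(k, 2), Add(7, k))), k) = Add(k, Pow(k, 2), Mul(2, Pow(k, 2), Add(7, k))))
Function('C')(f, r) = Mul(6, r) (Function('C')(f, r) = Mul(r, Add(6, Mul(-1, 0))) = Mul(r, Add(6, 0)) = Mul(r, 6) = Mul(6, r))
Mul(Mul(-32, Function('C')(4, 7)), Function('n')(1)) = Mul(Mul(-32, Mul(6, 7)), Mul(1, Add(1, Mul(2, Pow(1, 2)), Mul(15, 1)))) = Mul(Mul(-32, 42), Mul(1, Add(1, Mul(2, 1), 15))) = Mul(-1344, Mul(1, Add(1, 2, 15))) = Mul(-1344, Mul(1, 18)) = Mul(-1344, 18) = -24192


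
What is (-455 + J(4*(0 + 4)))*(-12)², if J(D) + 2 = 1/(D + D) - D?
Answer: -136215/2 ≈ -68108.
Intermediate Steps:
J(D) = -2 + 1/(2*D) - D (J(D) = -2 + (1/(D + D) - D) = -2 + (1/(2*D) - D) = -2 + 1/(2*D) - D)
(-455 + J(4*(0 + 4)))*(-12)² = (-455 + (-2 + 1/(2*((4*(0 + 4)))) - 4*(0 + 4)))*(-12)² = (-455 + (-2 + 1/(2*((4*4))) - 4*4))*144 = (-455 + (-2 + (½)/16 - 1*16))*144 = (-455 + (-2 + (½)*(1/16) - 16))*144 = (-455 + (-2 + 1/32 - 16))*144 = (-455 - 575/32)*144 = -15135/32*144 = -136215/2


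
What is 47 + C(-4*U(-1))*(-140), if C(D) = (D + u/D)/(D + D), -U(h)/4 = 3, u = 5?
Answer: -26671/1152 ≈ -23.152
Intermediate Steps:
U(h) = -12 (U(h) = -4*3 = -12)
C(D) = (D + 5/D)/(2*D) (C(D) = (D + 5/D)/(D + D) = (D + 5/D)/((2*D)) = (D + 5/D)*(1/(2*D)) = (D + 5/D)/(2*D))
47 + C(-4*U(-1))*(-140) = 47 + ((5 + (-4*(-12))²)/(2*(-4*(-12))²))*(-140) = 47 + ((½)*(5 + 48²)/48²)*(-140) = 47 + ((½)*(1/2304)*(5 + 2304))*(-140) = 47 + ((½)*(1/2304)*2309)*(-140) = 47 + (2309/4608)*(-140) = 47 - 80815/1152 = -26671/1152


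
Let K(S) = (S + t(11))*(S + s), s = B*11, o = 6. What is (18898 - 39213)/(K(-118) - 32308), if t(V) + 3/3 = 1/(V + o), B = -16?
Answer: -345355/45232 ≈ -7.6352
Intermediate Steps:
s = -176 (s = -16*11 = -176)
t(V) = -1 + 1/(6 + V) (t(V) = -1 + 1/(V + 6) = -1 + 1/(6 + V))
K(S) = (-176 + S)*(-16/17 + S) (K(S) = (S + (-5 - 1*11)/(6 + 11))*(S - 176) = (S + (-5 - 11)/17)*(-176 + S) = (S + (1/17)*(-16))*(-176 + S) = (S - 16/17)*(-176 + S) = (-16/17 + S)*(-176 + S) = (-176 + S)*(-16/17 + S))
(18898 - 39213)/(K(-118) - 32308) = (18898 - 39213)/((2816/17 + (-118)**2 - 3008/17*(-118)) - 32308) = -20315/((2816/17 + 13924 + 354944/17) - 32308) = -20315/(594468/17 - 32308) = -20315/45232/17 = -20315*17/45232 = -345355/45232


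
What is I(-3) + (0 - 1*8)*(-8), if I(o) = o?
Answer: 61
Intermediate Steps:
I(-3) + (0 - 1*8)*(-8) = -3 + (0 - 1*8)*(-8) = -3 + (0 - 8)*(-8) = -3 - 8*(-8) = -3 + 64 = 61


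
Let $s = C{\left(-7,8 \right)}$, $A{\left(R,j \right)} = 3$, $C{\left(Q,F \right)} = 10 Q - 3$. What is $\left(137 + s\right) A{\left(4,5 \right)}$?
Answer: $192$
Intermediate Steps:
$C{\left(Q,F \right)} = -3 + 10 Q$
$s = -73$ ($s = -3 + 10 \left(-7\right) = -3 - 70 = -73$)
$\left(137 + s\right) A{\left(4,5 \right)} = \left(137 - 73\right) 3 = 64 \cdot 3 = 192$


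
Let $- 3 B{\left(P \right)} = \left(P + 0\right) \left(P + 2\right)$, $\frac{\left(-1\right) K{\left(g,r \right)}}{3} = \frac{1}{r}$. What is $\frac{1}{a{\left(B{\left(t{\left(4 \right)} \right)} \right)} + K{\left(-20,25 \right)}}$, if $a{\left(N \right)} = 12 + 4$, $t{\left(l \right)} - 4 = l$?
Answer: $\frac{25}{397} \approx 0.062972$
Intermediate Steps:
$t{\left(l \right)} = 4 + l$
$K{\left(g,r \right)} = - \frac{3}{r}$
$B{\left(P \right)} = - \frac{P \left(2 + P\right)}{3}$ ($B{\left(P \right)} = - \frac{\left(P + 0\right) \left(P + 2\right)}{3} = - \frac{P \left(2 + P\right)}{3}$)
$a{\left(N \right)} = 16$
$\frac{1}{a{\left(B{\left(t{\left(4 \right)} \right)} \right)} + K{\left(-20,25 \right)}} = \frac{1}{16 - \frac{3}{25}} = \frac{1}{\frac{397}{25}} = \frac{25}{397}$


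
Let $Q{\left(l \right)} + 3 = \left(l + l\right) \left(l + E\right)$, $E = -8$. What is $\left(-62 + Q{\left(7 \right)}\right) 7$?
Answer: $-553$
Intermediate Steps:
$Q{\left(l \right)} = -3 + 2 l \left(-8 + l\right)$ ($Q{\left(l \right)} = -3 + \left(l + l\right) \left(l - 8\right) = -3 + 2 l \left(-8 + l\right)$)
$\left(-62 + Q{\left(7 \right)}\right) 7 = \left(-62 - \left(115 - 98\right)\right) 7 = \left(-62 - 17\right) 7 = \left(-79\right) 7 = -553$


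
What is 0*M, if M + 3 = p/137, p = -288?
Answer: 0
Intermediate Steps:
M = -699/137 (M = -3 - 288/137 = -699/137 ≈ -5.1022)
0*M = 0*(-699/137) = 0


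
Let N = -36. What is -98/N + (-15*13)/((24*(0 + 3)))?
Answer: 1/72 ≈ 0.013889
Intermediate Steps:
-98/N + (-15*13)/((24*(0 + 3))) = -98/(-36) + (-15*13)/((24*(0 + 3))) = -98*(-1/36) - 195/(24*3) = 49/18 - 195/72 = 49/18 - 195*1/72 = 49/18 - 65/24 = 1/72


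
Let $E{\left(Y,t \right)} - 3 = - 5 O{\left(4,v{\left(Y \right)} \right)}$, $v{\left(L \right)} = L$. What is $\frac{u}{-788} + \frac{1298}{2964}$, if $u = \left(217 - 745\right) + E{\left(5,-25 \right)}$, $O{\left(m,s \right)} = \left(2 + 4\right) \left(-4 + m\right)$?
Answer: $\frac{644731}{583908} \approx 1.1042$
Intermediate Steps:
$O{\left(m,s \right)} = -24 + 6 m$ ($O{\left(m,s \right)} = 6 \left(-4 + m\right) = -24 + 6 m$)
$E{\left(Y,t \right)} = 3$ ($E{\left(Y,t \right)} = 3 - 5 \left(-24 + 6 \cdot 4\right) = 3 - 5 \left(-24 + 24\right) = 3 - 0 = 3 + 0 = 3$)
$u = -525$ ($u = \left(217 - 745\right) + 3 = -528 + 3 = -525$)
$\frac{u}{-788} + \frac{1298}{2964} = - \frac{525}{-788} + \frac{1298}{2964} = \left(-525\right) \left(- \frac{1}{788}\right) + 1298 \cdot \frac{1}{2964} = \frac{525}{788} + \frac{649}{1482} = \frac{644731}{583908}$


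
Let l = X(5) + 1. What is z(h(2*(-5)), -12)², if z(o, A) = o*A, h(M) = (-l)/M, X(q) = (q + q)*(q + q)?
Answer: 367236/25 ≈ 14689.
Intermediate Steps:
X(q) = 4*q² (X(q) = (2*q)*(2*q) = 4*q²)
l = 101 (l = 4*5² + 1 = 4*25 + 1 = 100 + 1 = 101)
h(M) = -101/M (h(M) = (-1*101)/M = -101/M)
z(o, A) = A*o
z(h(2*(-5)), -12)² = (-(-1212)/(2*(-5)))² = (-(-1212)/(-10))² = (-(-1212)*(-1)/10)² = (-12*101/10)² = (-606/5)² = 367236/25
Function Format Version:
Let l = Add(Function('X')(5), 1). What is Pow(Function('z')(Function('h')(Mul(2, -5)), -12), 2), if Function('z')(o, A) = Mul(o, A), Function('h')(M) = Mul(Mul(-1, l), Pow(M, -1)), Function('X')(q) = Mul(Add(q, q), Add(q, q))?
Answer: Rational(367236, 25) ≈ 14689.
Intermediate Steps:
Function('X')(q) = Mul(4, Pow(q, 2)) (Function('X')(q) = Mul(Mul(2, q), Mul(2, q)) = Mul(4, Pow(q, 2)))
l = 101 (l = Add(Mul(4, Pow(5, 2)), 1) = Add(Mul(4, 25), 1) = Add(100, 1) = 101)
Function('h')(M) = Mul(-101, Pow(M, -1)) (Function('h')(M) = Mul(Mul(-1, 101), Pow(M, -1)) = Mul(-101, Pow(M, -1)))
Function('z')(o, A) = Mul(A, o)
Pow(Function('z')(Function('h')(Mul(2, -5)), -12), 2) = Pow(Mul(-12, Mul(-101, Pow(Mul(2, -5), -1))), 2) = Pow(Mul(-12, Mul(-101, Pow(-10, -1))), 2) = Pow(Mul(-12, Mul(-101, Rational(-1, 10))), 2) = Pow(Mul(-12, Rational(101, 10)), 2) = Pow(Rational(-606, 5), 2) = Rational(367236, 25)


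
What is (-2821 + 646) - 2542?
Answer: -4717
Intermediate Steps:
(-2821 + 646) - 2542 = -2175 - 2542 = -4717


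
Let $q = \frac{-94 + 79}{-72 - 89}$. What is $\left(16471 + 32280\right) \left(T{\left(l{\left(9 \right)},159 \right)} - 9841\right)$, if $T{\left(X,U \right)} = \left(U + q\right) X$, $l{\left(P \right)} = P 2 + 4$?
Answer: $- \frac{49769554643}{161} \approx -3.0913 \cdot 10^{8}$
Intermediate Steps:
$q = \frac{15}{161}$ ($q = - \frac{15}{-161} = \left(-15\right) \left(- \frac{1}{161}\right) = \frac{15}{161} \approx 0.093168$)
$l{\left(P \right)} = 4 + 2 P$ ($l{\left(P \right)} = 2 P + 4 = 4 + 2 P$)
$T{\left(X,U \right)} = X \left(\frac{15}{161} + U\right)$ ($T{\left(X,U \right)} = \left(U + \frac{15}{161}\right) X = \left(\frac{15}{161} + U\right) X = X \left(\frac{15}{161} + U\right)$)
$\left(16471 + 32280\right) \left(T{\left(l{\left(9 \right)},159 \right)} - 9841\right) = \left(16471 + 32280\right) \left(\frac{\left(4 + 2 \cdot 9\right) \left(15 + 161 \cdot 159\right)}{161} - 9841\right) = 48751 \left(\frac{\left(4 + 18\right) \left(15 + 25599\right)}{161} - 9841\right) = 48751 \left(\frac{1}{161} \cdot 22 \cdot 25614 - 9841\right) = 48751 \left(\frac{563508}{161} - 9841\right) = 48751 \left(- \frac{1020893}{161}\right) = - \frac{49769554643}{161}$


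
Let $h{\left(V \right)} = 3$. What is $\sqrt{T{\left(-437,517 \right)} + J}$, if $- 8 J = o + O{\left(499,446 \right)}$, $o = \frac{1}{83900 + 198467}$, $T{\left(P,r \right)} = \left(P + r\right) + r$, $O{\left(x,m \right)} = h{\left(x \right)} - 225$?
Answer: $\frac{\sqrt{796992301834510}}{1129468} \approx 24.995$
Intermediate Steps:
$O{\left(x,m \right)} = -222$ ($O{\left(x,m \right)} = 3 - 225 = -222$)
$T{\left(P,r \right)} = P + 2 r$
$o = \frac{1}{282367} \approx 3.5415 \cdot 10^{-6}$
$J = \frac{62685473}{2258936}$ ($J = - \frac{\frac{1}{282367} - 222}{8} = \left(- \frac{1}{8}\right) \left(- \frac{62685473}{282367}\right) = \frac{62685473}{2258936} \approx 27.75$)
$\sqrt{T{\left(-437,517 \right)} + J} = \sqrt{\left(-437 + 2 \cdot 517\right) + \frac{62685473}{2258936}} = \sqrt{\left(-437 + 1034\right) + \frac{62685473}{2258936}} = \sqrt{597 + \frac{62685473}{2258936}} = \sqrt{\frac{1411270265}{2258936}} = \frac{\sqrt{796992301834510}}{1129468}$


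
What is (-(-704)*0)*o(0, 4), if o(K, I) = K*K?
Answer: 0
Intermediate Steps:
o(K, I) = K²
(-(-704)*0)*o(0, 4) = -(-704)*0*0² = -44*0*0 = 0*0 = 0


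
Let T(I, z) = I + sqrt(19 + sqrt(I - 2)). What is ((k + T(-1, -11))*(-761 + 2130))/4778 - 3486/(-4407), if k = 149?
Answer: 151594532/3509441 + 1369*sqrt(19 + I*sqrt(3))/4778 ≈ 44.446 + 0.056867*I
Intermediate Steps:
T(I, z) = I + sqrt(19 + sqrt(-2 + I))
((k + T(-1, -11))*(-761 + 2130))/4778 - 3486/(-4407) = ((149 + (-1 + sqrt(19 + sqrt(-2 - 1))))*(-761 + 2130))/4778 - 3486/(-4407) = ((149 + (-1 + sqrt(19 + sqrt(-3))))*1369)*(1/4778) - 3486*(-1/4407) = ((149 + (-1 + sqrt(19 + I*sqrt(3))))*1369)*(1/4778) + 1162/1469 = ((148 + sqrt(19 + I*sqrt(3)))*1369)*(1/4778) + 1162/1469 = (202612 + 1369*sqrt(19 + I*sqrt(3)))*(1/4778) + 1162/1469 = (101306/2389 + 1369*sqrt(19 + I*sqrt(3))/4778) + 1162/1469 = 151594532/3509441 + 1369*sqrt(19 + I*sqrt(3))/4778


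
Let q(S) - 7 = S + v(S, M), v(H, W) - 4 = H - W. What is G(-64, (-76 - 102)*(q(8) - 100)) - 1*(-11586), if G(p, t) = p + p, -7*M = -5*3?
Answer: 11458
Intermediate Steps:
M = 15/7 (M = -(-5)*3/7 = -⅐*(-15) = 15/7 ≈ 2.1429)
v(H, W) = 4 + H - W (v(H, W) = 4 + (H - W) = 4 + H - W)
q(S) = 62/7 + 2*S (q(S) = 7 + (S + (4 + S - 1*15/7)) = 7 + (S + (4 + S - 15/7)) = 7 + (S + (13/7 + S)) = 7 + (13/7 + 2*S) = 62/7 + 2*S)
G(p, t) = 2*p
G(-64, (-76 - 102)*(q(8) - 100)) - 1*(-11586) = 2*(-64) - 1*(-11586) = -128 + 11586 = 11458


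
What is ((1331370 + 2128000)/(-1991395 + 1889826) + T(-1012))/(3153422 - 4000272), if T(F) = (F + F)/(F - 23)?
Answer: 73366789/1935308422125 ≈ 3.7910e-5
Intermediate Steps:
T(F) = 2*F/(-23 + F) (T(F) = (2*F)/(-23 + F) = 2*F/(-23 + F))
((1331370 + 2128000)/(-1991395 + 1889826) + T(-1012))/(3153422 - 4000272) = ((1331370 + 2128000)/(-1991395 + 1889826) + 2*(-1012)/(-23 - 1012))/(3153422 - 4000272) = (3459370/(-101569) + 2*(-1012)/(-1035))/(-846850) = (3459370*(-1/101569) + 2*(-1012)*(-1/1035))*(-1/846850) = (-3459370/101569 + 88/45)*(-1/846850) = -146733578/4570605*(-1/846850) = 73366789/1935308422125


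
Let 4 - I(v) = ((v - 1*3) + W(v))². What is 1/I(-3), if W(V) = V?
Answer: -1/77 ≈ -0.012987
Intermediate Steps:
I(v) = 4 - (-3 + 2*v)² (I(v) = 4 - ((v - 1*3) + v)² = 4 - ((v - 3) + v)² = 4 - ((-3 + v) + v)² = 4 - (-3 + 2*v)²)
1/I(-3) = 1/(4 - (-3 + 2*(-3))²) = 1/(4 - (-3 - 6)²) = 1/(4 - 1*(-9)²) = 1/(4 - 1*81) = 1/(4 - 81) = 1/(-77) = -1/77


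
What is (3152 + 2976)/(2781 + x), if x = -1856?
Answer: 6128/925 ≈ 6.6249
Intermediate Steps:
(3152 + 2976)/(2781 + x) = (3152 + 2976)/(2781 - 1856) = 6128/925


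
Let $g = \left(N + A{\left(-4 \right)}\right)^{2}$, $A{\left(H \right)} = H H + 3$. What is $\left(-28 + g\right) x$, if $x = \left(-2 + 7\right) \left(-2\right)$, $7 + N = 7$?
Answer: $-3330$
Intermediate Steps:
$A{\left(H \right)} = 3 + H^{2}$ ($A{\left(H \right)} = H^{2} + 3 = 3 + H^{2}$)
$N = 0$ ($N = -7 + 7 = 0$)
$x = -10$ ($x = 5 \left(-2\right) = -10$)
$g = 361$ ($g = \left(0 + \left(3 + \left(-4\right)^{2}\right)\right)^{2} = \left(0 + \left(3 + 16\right)\right)^{2} = \left(0 + 19\right)^{2} = 19^{2} = 361$)
$\left(-28 + g\right) x = \left(-28 + 361\right) \left(-10\right) = 333 \left(-10\right) = -3330$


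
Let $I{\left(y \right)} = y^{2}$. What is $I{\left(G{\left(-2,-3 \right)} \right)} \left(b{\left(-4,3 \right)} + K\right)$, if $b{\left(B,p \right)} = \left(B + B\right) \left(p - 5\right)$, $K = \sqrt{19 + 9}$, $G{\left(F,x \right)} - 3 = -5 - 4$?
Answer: $576 + 72 \sqrt{7} \approx 766.49$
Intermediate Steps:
$G{\left(F,x \right)} = -6$ ($G{\left(F,x \right)} = 3 - 9 = -6$)
$K = 2 \sqrt{7}$ ($K = \sqrt{28} = 2 \sqrt{7} \approx 5.2915$)
$b{\left(B,p \right)} = 2 B \left(-5 + p\right)$
$I{\left(G{\left(-2,-3 \right)} \right)} \left(b{\left(-4,3 \right)} + K\right) = \left(-6\right)^{2} \left(2 \left(-4\right) \left(-5 + 3\right) + 2 \sqrt{7}\right) = 36 \left(2 \left(-4\right) \left(-2\right) + 2 \sqrt{7}\right) = 36 \left(16 + 2 \sqrt{7}\right) = 576 + 72 \sqrt{7}$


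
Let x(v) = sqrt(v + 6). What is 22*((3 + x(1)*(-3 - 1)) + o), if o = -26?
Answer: -506 - 88*sqrt(7) ≈ -738.83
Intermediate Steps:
x(v) = sqrt(6 + v)
22*((3 + x(1)*(-3 - 1)) + o) = 22*((3 + sqrt(6 + 1)*(-3 - 1)) - 26) = 22*((3 + sqrt(7)*(-4)) - 26) = 22*((3 - 4*sqrt(7)) - 26) = 22*(-23 - 4*sqrt(7)) = -506 - 88*sqrt(7)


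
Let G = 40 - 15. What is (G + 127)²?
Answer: 23104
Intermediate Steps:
G = 25
(G + 127)² = (25 + 127)² = 152² = 23104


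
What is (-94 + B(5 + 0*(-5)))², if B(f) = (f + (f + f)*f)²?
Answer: 8590761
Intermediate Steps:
B(f) = (f + 2*f²)² (B(f) = (f + (2*f)*f)² = (f + 2*f²)²)
(-94 + B(5 + 0*(-5)))² = (-94 + (5 + 0*(-5))²*(1 + 2*(5 + 0*(-5)))²)² = (-94 + (5 + 0)²*(1 + 2*(5 + 0))²)² = (-94 + 5²*(1 + 2*5)²)² = (-94 + 25*(1 + 10)²)² = (-94 + 25*11²)² = (-94 + 25*121)² = (-94 + 3025)² = 2931² = 8590761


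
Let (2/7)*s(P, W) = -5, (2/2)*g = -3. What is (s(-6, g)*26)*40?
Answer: -18200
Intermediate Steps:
g = -3
s(P, W) = -35/2 (s(P, W) = (7/2)*(-5) = -35/2)
(s(-6, g)*26)*40 = -35/2*26*40 = -455*40 = -18200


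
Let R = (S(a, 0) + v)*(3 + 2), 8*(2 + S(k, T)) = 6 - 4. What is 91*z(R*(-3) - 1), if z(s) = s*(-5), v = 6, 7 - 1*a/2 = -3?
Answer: 117845/4 ≈ 29461.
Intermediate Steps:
a = 20 (a = 14 - 2*(-3) = 14 + 6 = 20)
S(k, T) = -7/4 (S(k, T) = -2 + (6 - 4)/8 = -2 + (⅛)*2 = -2 + ¼ = -7/4)
R = 85/4 (R = (-7/4 + 6)*(3 + 2) = (17/4)*5 = 85/4 ≈ 21.250)
z(s) = -5*s
91*z(R*(-3) - 1) = 91*(-5*((85/4)*(-3) - 1)) = 91*(-5*(-255/4 - 1)) = 91*(-5*(-259/4)) = 91*(1295/4) = 117845/4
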